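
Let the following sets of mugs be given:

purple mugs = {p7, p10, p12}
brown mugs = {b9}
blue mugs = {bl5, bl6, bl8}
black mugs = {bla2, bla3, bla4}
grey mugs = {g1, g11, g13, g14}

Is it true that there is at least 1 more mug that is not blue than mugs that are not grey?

True

|mugs that are not blue| = 11.
|mugs that are not grey| = 10.
The claim requires 11 − 10 = 1 ≥ 1, which holds.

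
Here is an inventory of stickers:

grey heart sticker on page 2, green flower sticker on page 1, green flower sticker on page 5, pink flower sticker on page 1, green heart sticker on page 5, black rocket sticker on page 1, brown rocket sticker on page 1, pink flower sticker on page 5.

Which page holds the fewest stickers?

page 2

Counts by page: page 1→4, page 5→3, page 2→1.
The minimum is 1, held uniquely by page 2.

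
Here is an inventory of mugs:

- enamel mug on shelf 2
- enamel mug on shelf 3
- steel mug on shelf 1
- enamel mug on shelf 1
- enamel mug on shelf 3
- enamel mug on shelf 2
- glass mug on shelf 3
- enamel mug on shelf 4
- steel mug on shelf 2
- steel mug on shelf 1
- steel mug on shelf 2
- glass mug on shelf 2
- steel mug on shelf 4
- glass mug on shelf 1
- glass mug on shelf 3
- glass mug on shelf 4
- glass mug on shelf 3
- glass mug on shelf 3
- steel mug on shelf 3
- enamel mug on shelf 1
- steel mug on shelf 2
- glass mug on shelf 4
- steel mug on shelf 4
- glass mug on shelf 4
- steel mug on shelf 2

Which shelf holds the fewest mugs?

Counts by shelf: shelf 2→7, shelf 3→7, shelf 4→6, shelf 1→5.
The minimum is 5, held uniquely by shelf 1.

shelf 1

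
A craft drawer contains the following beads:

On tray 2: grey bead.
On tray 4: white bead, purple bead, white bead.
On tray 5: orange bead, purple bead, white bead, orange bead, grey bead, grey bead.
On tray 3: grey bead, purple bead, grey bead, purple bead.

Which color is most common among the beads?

Counts by color: grey 5, purple 4, white 3, orange 2.
The maximum is 5, held uniquely by grey.

grey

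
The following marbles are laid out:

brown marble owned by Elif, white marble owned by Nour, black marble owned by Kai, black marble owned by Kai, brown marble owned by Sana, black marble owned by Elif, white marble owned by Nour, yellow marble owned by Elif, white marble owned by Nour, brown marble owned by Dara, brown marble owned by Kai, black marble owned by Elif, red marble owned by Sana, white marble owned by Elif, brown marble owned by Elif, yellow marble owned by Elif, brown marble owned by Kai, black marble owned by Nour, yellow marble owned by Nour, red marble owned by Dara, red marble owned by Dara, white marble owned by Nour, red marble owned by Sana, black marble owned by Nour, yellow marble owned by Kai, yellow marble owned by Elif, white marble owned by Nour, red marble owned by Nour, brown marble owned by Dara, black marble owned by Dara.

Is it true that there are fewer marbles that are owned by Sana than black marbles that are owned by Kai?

marbles owned by Sana: 3.
black marbles owned by Kai: 2.
The claim requires 3 < 2, which does not hold.

False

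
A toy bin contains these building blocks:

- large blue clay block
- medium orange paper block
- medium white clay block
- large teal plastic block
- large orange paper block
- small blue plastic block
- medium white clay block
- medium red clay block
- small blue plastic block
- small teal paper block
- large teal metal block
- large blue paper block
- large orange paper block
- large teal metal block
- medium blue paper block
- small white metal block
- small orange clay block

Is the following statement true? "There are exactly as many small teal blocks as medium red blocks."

True

small teal blocks: 1.
medium red blocks: 1.
The claim requires 1 = 1, which holds.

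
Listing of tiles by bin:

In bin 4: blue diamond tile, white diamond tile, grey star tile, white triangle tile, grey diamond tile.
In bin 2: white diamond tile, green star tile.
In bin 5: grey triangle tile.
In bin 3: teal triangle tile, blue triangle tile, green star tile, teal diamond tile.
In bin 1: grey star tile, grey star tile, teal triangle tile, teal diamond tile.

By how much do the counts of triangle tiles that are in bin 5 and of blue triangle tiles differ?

0

triangle tiles in bin 5: 1. blue triangle tiles: 1.
|1 − 1| = 1 − 1 = 0.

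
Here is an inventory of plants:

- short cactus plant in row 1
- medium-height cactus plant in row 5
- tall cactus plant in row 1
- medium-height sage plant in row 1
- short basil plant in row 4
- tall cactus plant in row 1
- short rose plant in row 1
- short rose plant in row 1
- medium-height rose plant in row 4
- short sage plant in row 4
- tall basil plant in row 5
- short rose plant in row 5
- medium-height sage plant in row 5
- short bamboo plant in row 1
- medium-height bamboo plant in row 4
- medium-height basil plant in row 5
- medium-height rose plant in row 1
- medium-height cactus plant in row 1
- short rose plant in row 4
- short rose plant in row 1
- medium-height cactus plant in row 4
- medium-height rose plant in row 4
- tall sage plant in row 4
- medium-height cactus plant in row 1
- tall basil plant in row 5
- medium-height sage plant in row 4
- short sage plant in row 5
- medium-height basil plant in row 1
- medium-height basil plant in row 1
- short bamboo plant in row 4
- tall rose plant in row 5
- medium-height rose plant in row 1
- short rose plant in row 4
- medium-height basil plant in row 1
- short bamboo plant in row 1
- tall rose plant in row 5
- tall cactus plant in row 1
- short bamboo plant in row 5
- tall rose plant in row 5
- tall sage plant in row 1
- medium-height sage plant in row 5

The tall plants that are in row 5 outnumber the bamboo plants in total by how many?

tall plants in row 5: 5.
bamboo plants: 5.
5 − 5 = 0.

0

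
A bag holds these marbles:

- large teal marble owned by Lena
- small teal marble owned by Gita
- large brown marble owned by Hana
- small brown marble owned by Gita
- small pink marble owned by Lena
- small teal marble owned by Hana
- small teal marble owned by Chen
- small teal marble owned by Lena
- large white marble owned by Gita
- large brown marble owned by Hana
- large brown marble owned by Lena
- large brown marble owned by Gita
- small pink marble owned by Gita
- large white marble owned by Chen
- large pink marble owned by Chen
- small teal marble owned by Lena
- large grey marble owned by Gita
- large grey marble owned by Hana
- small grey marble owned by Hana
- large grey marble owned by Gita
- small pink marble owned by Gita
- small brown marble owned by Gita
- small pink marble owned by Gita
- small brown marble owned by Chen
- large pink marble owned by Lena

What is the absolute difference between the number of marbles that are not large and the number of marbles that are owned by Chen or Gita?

1

marbles that are not large: 13. marbles owned by Chen or Gita: 14.
|13 − 14| = 14 − 13 = 1.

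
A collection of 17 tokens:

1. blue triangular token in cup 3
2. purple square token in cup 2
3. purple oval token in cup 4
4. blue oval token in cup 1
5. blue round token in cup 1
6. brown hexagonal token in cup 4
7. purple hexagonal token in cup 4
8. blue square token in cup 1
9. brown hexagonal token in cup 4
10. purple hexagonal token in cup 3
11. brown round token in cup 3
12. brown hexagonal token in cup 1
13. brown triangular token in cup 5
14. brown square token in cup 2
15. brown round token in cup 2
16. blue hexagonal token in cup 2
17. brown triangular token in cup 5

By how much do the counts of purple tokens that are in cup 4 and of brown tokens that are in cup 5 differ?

0

purple tokens in cup 4: 2. brown tokens in cup 5: 2.
|2 − 2| = 2 − 2 = 0.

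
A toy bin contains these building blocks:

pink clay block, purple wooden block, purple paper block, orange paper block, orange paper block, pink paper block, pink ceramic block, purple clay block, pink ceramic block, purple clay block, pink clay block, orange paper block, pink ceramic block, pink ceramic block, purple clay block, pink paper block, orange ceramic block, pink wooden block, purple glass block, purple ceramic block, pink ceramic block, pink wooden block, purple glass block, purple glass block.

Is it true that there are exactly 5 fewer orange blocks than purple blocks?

There are 4 orange blocks.
There are 9 purple blocks.
The claim requires 9 − 4 (= 5) to equal 5, which holds.

True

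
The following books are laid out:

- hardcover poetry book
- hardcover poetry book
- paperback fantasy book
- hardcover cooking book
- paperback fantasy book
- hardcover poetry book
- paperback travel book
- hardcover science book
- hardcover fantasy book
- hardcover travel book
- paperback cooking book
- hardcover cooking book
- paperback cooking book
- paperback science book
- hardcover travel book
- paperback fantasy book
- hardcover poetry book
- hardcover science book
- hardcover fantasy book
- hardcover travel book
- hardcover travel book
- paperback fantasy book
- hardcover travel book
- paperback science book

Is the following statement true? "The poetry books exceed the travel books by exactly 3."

False

poetry books: 4.
travel books: 6.
The claim requires 4 − 6 (= -2) to equal 3, which does not hold.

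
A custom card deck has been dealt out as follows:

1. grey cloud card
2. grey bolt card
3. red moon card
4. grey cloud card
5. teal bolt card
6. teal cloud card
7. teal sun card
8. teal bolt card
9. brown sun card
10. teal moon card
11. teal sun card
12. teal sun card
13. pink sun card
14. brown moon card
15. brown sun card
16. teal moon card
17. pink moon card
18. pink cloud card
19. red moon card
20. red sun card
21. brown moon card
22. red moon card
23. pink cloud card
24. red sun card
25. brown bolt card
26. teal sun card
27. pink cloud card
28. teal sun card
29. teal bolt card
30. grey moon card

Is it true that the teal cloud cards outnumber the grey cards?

False

teal cloud cards: 1.
grey cards: 4.
The claim requires 1 > 4, which does not hold.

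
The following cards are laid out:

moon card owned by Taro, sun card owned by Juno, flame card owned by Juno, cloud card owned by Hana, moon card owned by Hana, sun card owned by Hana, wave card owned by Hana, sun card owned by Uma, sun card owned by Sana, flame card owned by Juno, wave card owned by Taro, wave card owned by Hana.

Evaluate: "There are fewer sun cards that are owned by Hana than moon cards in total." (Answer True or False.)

Count of sun cards owned by Hana: 1.
There are 2 moon cards.
The claim requires 1 < 2, which holds.

True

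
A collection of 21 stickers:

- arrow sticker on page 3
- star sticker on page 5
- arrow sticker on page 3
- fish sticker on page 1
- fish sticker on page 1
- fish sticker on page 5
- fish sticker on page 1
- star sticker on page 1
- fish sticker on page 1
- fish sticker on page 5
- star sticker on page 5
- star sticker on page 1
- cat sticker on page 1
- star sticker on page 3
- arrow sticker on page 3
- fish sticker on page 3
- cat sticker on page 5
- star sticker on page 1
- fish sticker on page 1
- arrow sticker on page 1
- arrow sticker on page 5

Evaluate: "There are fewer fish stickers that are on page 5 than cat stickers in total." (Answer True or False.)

False

There are 2 fish stickers on page 5.
There are 2 cat stickers.
The claim requires 2 < 2, which does not hold.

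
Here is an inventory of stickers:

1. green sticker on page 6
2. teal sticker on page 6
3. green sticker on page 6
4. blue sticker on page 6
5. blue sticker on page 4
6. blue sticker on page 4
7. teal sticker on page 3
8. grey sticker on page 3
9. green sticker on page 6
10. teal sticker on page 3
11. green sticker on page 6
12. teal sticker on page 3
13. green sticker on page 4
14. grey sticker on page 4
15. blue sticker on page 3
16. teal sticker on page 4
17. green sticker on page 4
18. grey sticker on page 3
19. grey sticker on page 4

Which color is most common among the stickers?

green

Counts by color: green 6, teal 5, grey 4, blue 4.
The maximum is 6, held uniquely by green.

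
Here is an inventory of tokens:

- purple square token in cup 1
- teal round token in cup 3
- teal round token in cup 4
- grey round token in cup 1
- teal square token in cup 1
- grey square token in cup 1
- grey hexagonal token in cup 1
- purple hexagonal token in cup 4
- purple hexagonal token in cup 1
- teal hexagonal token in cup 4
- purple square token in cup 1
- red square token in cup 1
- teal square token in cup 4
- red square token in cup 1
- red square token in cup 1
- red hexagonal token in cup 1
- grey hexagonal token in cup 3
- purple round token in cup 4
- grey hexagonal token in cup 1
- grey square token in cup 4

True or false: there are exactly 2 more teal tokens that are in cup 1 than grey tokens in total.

False

There is 1 teal token in cup 1.
There are 6 grey tokens.
The claim requires 1 − 6 (= -5) to equal 2, which does not hold.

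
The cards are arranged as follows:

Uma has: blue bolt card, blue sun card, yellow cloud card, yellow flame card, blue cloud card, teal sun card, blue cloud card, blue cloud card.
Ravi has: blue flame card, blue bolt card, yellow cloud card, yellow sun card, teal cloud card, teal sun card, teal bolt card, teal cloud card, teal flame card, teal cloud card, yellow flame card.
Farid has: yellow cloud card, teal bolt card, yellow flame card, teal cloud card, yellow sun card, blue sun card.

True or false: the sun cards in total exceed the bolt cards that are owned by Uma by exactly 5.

True

There are 6 sun cards.
Count of bolt cards owned by Uma: 1.
The claim requires 6 − 1 (= 5) to equal 5, which holds.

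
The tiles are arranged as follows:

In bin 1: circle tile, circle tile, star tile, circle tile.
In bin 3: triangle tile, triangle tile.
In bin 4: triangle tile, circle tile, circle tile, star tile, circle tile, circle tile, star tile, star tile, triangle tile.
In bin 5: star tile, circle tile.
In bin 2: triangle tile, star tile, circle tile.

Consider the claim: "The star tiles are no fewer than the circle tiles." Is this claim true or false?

star tiles: 6.
circle tiles: 9.
The claim requires 6 ≥ 9, which does not hold.

False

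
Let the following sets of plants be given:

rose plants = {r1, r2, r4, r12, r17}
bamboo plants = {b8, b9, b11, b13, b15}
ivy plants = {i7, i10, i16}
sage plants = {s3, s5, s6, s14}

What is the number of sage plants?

4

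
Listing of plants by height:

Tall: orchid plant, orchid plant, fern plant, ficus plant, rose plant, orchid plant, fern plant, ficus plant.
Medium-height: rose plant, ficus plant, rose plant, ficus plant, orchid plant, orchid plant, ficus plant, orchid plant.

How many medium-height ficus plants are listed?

3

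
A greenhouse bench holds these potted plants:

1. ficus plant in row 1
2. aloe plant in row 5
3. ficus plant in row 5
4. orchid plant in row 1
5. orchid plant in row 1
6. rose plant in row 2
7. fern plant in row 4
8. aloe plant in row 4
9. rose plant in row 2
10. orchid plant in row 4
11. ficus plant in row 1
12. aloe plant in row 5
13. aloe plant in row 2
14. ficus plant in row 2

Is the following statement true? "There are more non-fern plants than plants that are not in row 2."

non-fern plants: 13.
plants that are not in row 2: 10.
The claim requires 13 > 10, which holds.

True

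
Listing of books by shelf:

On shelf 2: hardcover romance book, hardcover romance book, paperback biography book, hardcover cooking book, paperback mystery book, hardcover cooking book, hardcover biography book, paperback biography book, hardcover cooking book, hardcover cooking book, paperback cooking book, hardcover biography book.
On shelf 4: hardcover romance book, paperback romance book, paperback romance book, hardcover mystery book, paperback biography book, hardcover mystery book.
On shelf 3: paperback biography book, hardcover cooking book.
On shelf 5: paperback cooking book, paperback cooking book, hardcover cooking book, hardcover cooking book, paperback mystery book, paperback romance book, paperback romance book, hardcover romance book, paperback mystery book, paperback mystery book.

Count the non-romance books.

22

Total books: 30; with the excluded value: 8; remaining 30 − 8 = 22.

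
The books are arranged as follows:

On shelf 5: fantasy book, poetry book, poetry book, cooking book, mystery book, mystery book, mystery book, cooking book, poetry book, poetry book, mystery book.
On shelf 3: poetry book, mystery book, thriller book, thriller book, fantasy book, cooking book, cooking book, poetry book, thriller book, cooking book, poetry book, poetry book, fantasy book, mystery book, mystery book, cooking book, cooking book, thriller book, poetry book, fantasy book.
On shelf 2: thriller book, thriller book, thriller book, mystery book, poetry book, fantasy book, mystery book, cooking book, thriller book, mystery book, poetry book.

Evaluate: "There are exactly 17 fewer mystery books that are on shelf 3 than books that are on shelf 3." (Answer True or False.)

|mystery books on shelf 3| = 3.
|books on shelf 3| = 20.
The claim requires 20 − 3 (= 17) to equal 17, which holds.

True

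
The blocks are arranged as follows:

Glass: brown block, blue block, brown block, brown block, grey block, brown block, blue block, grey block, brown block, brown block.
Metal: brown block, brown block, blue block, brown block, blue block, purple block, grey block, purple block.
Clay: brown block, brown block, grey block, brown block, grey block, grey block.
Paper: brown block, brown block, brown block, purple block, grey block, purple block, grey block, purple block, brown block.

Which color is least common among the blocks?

Counts by color: brown 16, grey 8, purple 5, blue 4.
The minimum is 4, held uniquely by blue.

blue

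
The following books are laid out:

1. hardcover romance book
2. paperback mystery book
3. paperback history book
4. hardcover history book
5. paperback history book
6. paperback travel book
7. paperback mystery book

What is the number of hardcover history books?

1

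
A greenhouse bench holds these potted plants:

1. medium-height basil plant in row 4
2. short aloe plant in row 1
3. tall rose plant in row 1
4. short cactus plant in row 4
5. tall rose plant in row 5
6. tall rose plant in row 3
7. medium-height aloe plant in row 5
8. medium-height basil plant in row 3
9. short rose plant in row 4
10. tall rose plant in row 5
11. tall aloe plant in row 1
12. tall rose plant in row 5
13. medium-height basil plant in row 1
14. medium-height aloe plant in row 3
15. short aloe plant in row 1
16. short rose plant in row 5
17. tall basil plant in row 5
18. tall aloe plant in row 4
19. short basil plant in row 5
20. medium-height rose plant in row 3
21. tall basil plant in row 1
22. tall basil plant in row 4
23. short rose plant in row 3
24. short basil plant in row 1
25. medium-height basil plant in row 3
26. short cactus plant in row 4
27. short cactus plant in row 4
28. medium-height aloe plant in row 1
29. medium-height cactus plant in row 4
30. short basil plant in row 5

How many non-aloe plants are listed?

23

Total plants: 30; with the excluded value: 7; remaining 30 − 7 = 23.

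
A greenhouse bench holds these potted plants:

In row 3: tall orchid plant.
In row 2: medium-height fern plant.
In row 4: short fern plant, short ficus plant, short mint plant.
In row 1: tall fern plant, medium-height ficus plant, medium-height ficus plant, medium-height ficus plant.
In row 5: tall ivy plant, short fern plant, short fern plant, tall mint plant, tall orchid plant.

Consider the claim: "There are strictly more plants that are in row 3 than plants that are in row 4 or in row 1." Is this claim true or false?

False

|plants in row 3| = 1.
|plants in row 4 or in row 1| = 7.
The claim requires 1 > 7, which does not hold.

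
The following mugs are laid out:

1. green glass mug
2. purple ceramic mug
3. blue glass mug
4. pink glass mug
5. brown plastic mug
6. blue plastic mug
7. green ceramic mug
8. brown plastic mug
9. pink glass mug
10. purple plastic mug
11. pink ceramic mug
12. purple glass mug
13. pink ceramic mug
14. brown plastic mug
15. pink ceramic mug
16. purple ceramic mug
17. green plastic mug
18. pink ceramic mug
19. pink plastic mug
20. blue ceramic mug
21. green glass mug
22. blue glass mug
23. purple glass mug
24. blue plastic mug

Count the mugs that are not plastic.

16

Total mugs: 24; with the excluded value: 8; remaining 24 − 8 = 16.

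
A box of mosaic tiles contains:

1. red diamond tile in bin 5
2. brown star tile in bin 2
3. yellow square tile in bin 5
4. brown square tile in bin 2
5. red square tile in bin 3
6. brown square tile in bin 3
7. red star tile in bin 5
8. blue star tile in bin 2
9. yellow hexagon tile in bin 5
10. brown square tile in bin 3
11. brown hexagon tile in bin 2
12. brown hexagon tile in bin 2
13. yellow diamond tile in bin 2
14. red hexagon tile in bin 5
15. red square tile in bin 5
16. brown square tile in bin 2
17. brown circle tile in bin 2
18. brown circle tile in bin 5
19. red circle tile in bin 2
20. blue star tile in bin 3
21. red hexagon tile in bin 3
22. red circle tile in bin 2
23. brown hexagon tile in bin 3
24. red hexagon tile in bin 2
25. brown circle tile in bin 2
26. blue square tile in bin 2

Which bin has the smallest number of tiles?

Counts by bin: bin 2→13, bin 5→7, bin 3→6.
The minimum is 6, held uniquely by bin 3.

bin 3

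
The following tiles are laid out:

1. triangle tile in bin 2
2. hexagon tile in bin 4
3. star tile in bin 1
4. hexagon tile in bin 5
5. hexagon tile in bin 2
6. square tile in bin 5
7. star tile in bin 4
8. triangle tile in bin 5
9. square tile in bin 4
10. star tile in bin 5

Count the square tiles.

2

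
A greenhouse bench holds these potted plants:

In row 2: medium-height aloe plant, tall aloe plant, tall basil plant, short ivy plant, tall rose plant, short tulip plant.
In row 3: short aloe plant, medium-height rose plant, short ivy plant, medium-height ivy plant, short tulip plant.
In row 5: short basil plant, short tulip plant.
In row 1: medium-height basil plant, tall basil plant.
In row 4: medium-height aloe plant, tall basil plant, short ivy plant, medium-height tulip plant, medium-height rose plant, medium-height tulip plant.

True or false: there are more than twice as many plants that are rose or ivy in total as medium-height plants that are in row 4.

|plants that are rose or ivy| = 7.
|medium-height plants in row 4| = 4.
The claim requires 7 > 2 × 4 = 8, which does not hold.

False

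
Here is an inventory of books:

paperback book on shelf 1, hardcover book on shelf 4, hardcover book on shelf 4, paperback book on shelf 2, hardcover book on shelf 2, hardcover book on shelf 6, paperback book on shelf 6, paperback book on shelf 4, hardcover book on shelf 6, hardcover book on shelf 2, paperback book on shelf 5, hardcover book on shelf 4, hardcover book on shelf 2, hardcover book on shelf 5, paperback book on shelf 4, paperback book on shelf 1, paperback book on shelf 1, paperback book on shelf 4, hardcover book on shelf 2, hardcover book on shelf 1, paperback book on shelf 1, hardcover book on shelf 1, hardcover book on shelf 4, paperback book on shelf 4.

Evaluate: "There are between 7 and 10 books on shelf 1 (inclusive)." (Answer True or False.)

False

|books on shelf 1| = 6.
The claim requires 7 ≤ 6 ≤ 10, which does not hold.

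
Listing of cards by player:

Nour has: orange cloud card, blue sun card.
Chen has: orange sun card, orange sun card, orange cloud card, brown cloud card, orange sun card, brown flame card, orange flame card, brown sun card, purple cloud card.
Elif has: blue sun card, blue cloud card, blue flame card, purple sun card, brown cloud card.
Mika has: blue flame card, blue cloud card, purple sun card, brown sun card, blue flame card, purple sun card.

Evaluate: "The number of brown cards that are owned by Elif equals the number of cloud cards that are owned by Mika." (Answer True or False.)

Count of brown cards owned by Elif: 1.
Count of cloud cards owned by Mika: 1.
The claim requires 1 = 1, which holds.

True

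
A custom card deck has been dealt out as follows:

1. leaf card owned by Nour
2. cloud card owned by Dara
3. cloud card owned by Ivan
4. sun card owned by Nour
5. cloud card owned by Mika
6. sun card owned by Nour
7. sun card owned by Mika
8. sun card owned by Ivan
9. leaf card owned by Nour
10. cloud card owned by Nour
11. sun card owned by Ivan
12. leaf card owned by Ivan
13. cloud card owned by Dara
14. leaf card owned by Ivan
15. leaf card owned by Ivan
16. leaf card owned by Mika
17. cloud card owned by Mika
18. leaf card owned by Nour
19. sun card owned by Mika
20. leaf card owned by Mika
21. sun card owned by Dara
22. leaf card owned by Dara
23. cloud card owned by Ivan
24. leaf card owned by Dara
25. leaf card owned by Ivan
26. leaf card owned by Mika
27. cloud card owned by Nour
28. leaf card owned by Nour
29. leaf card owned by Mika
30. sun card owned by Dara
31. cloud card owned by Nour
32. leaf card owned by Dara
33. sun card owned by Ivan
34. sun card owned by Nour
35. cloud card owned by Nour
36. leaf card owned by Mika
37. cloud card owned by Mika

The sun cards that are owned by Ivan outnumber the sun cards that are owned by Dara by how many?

sun cards owned by Ivan: 3.
sun cards owned by Dara: 2.
3 − 2 = 1.

1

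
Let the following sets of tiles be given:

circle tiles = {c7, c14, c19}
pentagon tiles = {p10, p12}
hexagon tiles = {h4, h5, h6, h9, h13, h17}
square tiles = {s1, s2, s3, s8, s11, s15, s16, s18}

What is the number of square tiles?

8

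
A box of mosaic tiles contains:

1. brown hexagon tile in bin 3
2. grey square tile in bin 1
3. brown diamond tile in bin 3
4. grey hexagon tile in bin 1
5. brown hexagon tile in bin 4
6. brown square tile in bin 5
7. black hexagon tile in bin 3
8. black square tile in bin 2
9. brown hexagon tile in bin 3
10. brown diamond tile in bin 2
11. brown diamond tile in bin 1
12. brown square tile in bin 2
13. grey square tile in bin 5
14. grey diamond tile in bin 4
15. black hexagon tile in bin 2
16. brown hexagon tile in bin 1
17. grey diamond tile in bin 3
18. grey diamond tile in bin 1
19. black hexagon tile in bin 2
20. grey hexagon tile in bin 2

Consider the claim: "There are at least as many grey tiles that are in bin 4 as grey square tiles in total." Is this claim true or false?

False

grey tiles in bin 4: 1.
grey square tiles: 2.
The claim requires 1 ≥ 2, which does not hold.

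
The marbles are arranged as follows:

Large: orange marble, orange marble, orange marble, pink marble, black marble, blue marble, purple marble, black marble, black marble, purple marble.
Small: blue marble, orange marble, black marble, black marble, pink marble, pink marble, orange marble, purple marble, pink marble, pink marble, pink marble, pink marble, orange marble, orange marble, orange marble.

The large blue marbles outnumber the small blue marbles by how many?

large blue marbles: 1.
small blue marbles: 1.
1 − 1 = 0.

0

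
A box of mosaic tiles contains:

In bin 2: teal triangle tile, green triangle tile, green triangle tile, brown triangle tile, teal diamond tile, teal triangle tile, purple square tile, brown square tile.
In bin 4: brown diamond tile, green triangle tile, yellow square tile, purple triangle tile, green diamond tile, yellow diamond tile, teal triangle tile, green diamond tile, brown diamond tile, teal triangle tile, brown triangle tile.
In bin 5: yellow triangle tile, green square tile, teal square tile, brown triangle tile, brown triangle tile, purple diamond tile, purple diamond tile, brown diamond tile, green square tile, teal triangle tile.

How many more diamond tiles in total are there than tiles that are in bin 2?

diamond tiles: 9.
tiles in bin 2: 8.
9 − 8 = 1.

1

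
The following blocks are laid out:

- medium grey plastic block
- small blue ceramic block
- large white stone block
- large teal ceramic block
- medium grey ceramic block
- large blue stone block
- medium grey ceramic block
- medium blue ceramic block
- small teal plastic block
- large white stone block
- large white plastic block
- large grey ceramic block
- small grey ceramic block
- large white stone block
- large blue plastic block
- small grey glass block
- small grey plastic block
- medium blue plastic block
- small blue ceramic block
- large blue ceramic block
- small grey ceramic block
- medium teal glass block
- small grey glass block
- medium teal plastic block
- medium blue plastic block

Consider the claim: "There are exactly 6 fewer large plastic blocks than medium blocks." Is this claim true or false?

There are 2 large plastic blocks.
There are 8 medium blocks.
The claim requires 8 − 2 (= 6) to equal 6, which holds.

True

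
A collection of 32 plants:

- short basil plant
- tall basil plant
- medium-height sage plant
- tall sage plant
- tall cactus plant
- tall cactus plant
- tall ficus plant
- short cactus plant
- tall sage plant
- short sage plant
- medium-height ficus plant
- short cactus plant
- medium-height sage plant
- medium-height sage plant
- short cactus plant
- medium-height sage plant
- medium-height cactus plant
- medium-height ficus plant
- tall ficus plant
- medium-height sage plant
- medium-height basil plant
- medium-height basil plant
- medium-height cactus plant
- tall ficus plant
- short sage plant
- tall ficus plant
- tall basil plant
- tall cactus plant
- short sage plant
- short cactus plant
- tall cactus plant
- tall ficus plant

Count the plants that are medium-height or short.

medium-height: 11; short: 8; together 11 + 8 = 19.

19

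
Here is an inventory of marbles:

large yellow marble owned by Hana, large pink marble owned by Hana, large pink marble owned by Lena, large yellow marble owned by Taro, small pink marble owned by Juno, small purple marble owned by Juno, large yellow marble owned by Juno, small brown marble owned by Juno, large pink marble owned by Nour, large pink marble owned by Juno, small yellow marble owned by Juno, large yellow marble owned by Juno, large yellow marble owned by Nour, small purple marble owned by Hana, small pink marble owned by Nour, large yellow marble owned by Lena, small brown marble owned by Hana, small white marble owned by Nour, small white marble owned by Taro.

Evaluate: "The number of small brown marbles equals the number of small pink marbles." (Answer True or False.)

There are 2 small brown marbles.
There are 2 small pink marbles.
The claim requires 2 = 2, which holds.

True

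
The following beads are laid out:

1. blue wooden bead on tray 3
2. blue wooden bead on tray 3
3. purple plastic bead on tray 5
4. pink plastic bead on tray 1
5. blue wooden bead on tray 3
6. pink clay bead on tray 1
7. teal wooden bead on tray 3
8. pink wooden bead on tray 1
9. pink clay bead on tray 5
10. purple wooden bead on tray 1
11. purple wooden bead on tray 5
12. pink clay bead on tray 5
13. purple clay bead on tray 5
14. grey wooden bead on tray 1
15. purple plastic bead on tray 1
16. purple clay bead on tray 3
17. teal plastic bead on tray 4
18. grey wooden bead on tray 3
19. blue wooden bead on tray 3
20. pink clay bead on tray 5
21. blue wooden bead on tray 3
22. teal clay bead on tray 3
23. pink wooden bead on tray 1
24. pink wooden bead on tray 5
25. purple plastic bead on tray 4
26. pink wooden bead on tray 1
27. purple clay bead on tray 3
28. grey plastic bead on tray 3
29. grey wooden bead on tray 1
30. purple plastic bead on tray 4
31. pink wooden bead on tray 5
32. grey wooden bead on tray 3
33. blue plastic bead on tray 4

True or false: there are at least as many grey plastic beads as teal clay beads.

grey plastic beads: 1.
teal clay beads: 1.
The claim requires 1 ≥ 1, which holds.

True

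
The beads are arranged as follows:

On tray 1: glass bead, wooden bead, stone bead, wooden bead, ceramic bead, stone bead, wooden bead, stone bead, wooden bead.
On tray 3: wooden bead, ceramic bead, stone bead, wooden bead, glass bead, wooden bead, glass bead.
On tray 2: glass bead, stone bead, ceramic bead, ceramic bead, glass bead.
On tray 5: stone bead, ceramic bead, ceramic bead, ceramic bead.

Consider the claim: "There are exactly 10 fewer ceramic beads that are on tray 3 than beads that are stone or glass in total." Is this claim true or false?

True

|ceramic beads on tray 3| = 1.
|beads that are stone or glass| = 11.
The claim requires 11 − 1 (= 10) to equal 10, which holds.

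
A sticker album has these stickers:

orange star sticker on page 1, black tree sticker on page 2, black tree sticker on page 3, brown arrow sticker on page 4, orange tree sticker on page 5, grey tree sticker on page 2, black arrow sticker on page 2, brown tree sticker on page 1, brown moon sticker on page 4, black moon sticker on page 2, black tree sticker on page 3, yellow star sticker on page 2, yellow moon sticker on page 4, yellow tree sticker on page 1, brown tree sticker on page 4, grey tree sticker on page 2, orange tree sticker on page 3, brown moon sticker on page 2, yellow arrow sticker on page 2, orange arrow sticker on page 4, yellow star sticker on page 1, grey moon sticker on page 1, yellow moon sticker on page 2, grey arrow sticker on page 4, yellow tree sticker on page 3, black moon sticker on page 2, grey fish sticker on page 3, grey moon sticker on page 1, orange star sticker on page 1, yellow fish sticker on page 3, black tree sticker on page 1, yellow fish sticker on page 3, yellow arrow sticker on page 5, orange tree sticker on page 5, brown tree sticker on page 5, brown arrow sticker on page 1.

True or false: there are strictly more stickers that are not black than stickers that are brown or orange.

True

stickers that are not black: 29.
stickers that are brown or orange: 13.
The claim requires 29 > 13, which holds.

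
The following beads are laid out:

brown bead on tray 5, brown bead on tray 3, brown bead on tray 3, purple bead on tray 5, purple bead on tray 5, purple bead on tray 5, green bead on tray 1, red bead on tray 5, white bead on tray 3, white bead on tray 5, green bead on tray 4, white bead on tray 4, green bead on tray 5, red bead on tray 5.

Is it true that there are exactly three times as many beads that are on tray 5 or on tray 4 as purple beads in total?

There are 10 beads on tray 5 or on tray 4.
There are 3 purple beads.
The claim requires 10 = 3 × 3 = 9, which does not hold.

False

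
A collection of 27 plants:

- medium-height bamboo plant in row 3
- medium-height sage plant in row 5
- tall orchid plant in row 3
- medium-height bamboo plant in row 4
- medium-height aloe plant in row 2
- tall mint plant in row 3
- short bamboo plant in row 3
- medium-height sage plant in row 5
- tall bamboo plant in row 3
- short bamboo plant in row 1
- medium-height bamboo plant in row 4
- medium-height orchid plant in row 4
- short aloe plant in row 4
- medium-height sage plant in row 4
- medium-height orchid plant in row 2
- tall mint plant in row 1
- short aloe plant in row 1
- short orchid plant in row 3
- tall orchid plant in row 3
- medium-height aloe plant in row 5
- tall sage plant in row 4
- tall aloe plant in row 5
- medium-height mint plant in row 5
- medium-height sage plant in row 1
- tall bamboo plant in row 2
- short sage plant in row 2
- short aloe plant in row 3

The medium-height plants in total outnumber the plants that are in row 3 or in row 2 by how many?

0

medium-height plants: 12.
plants in row 3 or in row 2: 12.
12 − 12 = 0.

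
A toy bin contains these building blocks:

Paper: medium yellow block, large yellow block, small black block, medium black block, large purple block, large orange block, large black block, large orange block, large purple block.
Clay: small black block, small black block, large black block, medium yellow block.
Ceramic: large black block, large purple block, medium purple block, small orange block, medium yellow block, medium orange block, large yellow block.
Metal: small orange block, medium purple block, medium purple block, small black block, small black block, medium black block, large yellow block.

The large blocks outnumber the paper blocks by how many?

large blocks: 11.
paper blocks: 9.
11 − 9 = 2.

2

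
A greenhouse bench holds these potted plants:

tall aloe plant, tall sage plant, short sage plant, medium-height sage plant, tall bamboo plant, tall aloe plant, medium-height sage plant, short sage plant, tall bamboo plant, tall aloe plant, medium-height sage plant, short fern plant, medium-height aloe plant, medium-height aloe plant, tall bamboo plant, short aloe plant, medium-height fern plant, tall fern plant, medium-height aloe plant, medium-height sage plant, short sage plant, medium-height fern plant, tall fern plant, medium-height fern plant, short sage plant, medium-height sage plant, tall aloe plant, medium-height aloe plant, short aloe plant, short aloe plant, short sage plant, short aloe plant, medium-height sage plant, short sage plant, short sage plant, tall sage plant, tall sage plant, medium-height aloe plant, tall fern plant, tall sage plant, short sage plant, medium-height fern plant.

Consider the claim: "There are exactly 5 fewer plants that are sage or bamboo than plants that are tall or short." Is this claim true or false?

|plants that are sage or bamboo| = 21.
|plants that are tall or short| = 27.
The claim requires 27 − 21 (= 6) to equal 5, which does not hold.

False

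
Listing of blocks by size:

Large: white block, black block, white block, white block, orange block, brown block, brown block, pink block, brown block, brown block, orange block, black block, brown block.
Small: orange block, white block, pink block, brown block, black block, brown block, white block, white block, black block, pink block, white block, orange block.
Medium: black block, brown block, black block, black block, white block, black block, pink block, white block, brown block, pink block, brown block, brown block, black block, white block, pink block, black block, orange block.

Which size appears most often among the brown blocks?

large

Counts by size (restricted to brown blocks): large 5, medium 4, small 2.
The maximum is 5, held uniquely by large.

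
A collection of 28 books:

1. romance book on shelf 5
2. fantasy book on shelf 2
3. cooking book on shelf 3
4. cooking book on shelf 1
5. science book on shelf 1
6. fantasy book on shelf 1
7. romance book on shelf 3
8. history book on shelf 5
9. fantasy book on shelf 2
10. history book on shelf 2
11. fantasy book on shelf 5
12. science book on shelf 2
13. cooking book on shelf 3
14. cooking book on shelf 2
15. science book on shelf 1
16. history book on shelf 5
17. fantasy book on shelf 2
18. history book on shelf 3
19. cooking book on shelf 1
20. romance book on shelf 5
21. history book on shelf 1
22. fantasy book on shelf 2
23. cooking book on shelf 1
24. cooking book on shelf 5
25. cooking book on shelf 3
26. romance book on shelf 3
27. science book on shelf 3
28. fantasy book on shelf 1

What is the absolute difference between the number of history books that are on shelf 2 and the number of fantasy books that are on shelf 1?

1

history books on shelf 2: 1. fantasy books on shelf 1: 2.
|1 − 2| = 2 − 1 = 1.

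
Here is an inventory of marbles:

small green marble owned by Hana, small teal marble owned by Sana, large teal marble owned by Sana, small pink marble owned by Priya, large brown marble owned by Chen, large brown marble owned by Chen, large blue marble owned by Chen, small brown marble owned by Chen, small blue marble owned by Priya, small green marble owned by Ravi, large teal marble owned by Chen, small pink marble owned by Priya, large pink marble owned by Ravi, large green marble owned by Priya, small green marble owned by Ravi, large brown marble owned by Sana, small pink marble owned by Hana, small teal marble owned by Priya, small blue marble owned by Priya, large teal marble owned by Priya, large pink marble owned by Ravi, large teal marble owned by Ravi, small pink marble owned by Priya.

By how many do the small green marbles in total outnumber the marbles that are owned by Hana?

1

small green marbles: 3.
marbles owned by Hana: 2.
3 − 2 = 1.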